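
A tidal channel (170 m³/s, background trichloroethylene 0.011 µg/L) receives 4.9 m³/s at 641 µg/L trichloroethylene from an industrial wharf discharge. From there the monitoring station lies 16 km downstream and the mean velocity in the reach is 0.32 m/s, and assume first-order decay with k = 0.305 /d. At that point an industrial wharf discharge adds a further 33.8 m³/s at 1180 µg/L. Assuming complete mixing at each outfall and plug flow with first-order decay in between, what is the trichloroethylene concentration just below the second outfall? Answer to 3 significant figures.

Mixed concentration C = ΣQC/ΣQ = (170.0·0.01100 + 4.900·641.0) / 174.9 = 3143/174.9 = 17.97 µg/L; combined flow 174.9 m³/s.
Travel time t = 16·1000 / 0.32 = 50000 s = 13.89 h.
After decay, C = 17.97 × e^(−kt) = 17.97 × 0.8382 = 15.06 µg/L.
At the second outfall, C = (174.9·15.06 + 33.80·1180) / (174.9 + 33.80) = 203.7 µg/L.

204 µg/L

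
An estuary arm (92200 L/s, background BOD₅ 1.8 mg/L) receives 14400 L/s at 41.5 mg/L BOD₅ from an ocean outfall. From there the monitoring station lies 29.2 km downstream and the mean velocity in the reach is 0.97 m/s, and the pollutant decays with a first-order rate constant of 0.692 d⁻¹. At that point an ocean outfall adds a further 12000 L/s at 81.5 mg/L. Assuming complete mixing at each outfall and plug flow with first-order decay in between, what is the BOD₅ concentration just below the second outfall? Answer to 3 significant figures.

13.3 mg/L

Flow-weighted average: C = (92200·1.800 + 14400·41.50) / 106600 = 763600/106600 = 7.163 mg/L; combined flow 106600 L/s.
Travel time t = 29.2·1000 / 0.97 = 30100 s = 8.362 h.
After decay, C = 7.163 × e^(−kt) = 7.163 × 0.7858 = 5.628 mg/L.
Second outfall: C = (106600·5.628 + 12000·81.50)/118600 = 13.31 mg/L.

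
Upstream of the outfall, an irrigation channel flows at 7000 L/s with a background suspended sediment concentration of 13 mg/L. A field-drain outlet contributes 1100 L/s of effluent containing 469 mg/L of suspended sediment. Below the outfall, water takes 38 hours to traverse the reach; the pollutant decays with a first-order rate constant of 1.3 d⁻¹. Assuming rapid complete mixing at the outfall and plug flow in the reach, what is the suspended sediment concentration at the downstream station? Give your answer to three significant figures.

Mixed concentration C = ΣQC/ΣQ = (7000·13.00 + 1100·469.0) / 8100 = 606900/8100 = 74.93 mg/L.
Decay over the reach: 74.93·exp(−kt) = 74.93·0.1277 = 9.566 mg/L.

9.57 mg/L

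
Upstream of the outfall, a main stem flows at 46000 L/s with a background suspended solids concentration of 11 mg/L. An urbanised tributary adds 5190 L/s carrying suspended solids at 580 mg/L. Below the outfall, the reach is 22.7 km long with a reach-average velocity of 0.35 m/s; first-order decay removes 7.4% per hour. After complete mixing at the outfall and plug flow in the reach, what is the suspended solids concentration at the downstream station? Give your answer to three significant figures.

17.2 mg/L

Conservation of mass: C = (46000·11.00 + 5190·580.0) / 51190 = 3516000/51190 = 68.69 mg/L.
Travel time t = 22.7·1000 / 0.35 = 64860 s = 18.02 h.
7.4%/h lost → k = −ln(1 − 0.074) = 0.07688 h⁻¹.
Decay over the reach: 68.69·exp(−kt) = 68.69·0.2503 = 17.19 mg/L.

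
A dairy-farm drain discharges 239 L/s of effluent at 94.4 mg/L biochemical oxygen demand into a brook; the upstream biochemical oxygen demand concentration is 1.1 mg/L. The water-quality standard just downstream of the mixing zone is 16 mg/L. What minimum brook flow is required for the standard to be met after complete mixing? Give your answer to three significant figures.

Set C_mix = 16: (Q·1.100 + 239.0·94.40) / (Q + 239.0) = 16
→ Q = 239.0·(94.40 − 16)/(16 − 1.100) = 1258 L/s.

1260 L/s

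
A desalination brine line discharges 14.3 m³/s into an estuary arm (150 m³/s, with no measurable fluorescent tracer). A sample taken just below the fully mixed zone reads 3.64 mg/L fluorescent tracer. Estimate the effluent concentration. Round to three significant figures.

Mass balance: 150.0·0 + 14.30·Cₑ = 164.3·3.640
→ Cₑ = (164.3·3.640 − 150.0·0) / 14.30 = 41.82 mg/L.

41.8 mg/L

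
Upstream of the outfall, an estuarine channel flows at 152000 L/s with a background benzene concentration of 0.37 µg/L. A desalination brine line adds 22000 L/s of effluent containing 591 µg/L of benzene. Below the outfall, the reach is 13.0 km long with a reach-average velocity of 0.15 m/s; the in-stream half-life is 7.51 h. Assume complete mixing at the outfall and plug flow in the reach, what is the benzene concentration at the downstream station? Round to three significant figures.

8.13 µg/L

Flow-weighted average: C = (152000·0.3700 + 22000·591.0) / 174000 = 13060000/174000 = 75.05 µg/L.
Travel time t = 13.0·1000 / 0.15 = 86670 s = 24.07 h.
Half-life 7.51 h → k = ln 2 / 7.51 = 0.09230 h⁻¹ = 2.215 d⁻¹.
Decay over the reach: 75.05·exp(−kt) = 75.05·0.1084 = 8.135 µg/L.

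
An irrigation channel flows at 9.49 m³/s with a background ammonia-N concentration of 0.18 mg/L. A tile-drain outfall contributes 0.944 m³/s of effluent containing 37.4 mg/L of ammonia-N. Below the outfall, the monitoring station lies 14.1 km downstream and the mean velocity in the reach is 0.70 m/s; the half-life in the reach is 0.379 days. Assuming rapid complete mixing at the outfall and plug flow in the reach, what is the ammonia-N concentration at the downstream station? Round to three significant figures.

2.32 mg/L

Mixed concentration C = ΣQC/ΣQ = (9.490·0.1800 + 0.9440·37.40) / 10.43 = 37.01/10.43 = 3.547 mg/L.
Travel time t = 14.1·1000 / 0.70 = 20140 s = 5.595 h.
Half-life 0.379 d → k = ln 2 / 0.379 = 1.829 d⁻¹.
Applying C = C₀e^(−kt): 3.547 × 0.6529 = 2.316 mg/L.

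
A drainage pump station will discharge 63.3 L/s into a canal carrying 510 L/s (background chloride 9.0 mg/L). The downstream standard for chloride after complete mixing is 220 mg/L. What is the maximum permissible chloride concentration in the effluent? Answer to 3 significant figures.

At the limit, (Qr·Cr + Qe·Cₑ)/(Qr + Qe) = 220:
Cₑ = (573.3·220 − 510.0·9.000) / 63.30 = 1920 mg/L.

1920 mg/L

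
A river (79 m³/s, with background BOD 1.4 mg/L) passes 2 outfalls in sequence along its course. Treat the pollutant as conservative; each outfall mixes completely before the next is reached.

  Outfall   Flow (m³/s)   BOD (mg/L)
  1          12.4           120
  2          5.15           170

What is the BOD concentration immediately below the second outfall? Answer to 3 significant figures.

25.6 mg/L

Below outfall 1: Q → 91.40 m³/s, C = (79.00·1.400 + 12.40·120.0)/91.40 = 17.49 mg/L.
Below outfall 2: Q → 96.55 m³/s, C = (91.40·17.49 + 5.150·170.0)/96.55 = 25.63 mg/L.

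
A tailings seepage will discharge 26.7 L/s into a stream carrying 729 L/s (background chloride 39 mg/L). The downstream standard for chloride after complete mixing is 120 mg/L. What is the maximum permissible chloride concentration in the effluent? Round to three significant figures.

2330 mg/L

At the limit, (Qr·Cr + Qe·Cₑ)/(Qr + Qe) = 120:
Cₑ = (755.7·120 − 729.0·39.00) / 26.70 = 2332 mg/L.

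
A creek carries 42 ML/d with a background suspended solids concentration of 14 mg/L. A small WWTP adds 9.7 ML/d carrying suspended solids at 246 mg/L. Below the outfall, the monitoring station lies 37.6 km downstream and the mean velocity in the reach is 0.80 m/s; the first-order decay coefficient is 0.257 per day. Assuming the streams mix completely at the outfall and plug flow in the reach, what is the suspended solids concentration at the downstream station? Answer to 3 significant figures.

50.0 mg/L

Conservation of mass: C = (42.00·14.00 + 9.700·246.0) / 51.70 = 2974/51.70 = 57.53 mg/L.
Travel time t = 37.6·1000 / 0.80 = 47000 s = 13.06 h.
Applying C = C₀e^(−kt): 57.53 × 0.8695 = 50.02 mg/L.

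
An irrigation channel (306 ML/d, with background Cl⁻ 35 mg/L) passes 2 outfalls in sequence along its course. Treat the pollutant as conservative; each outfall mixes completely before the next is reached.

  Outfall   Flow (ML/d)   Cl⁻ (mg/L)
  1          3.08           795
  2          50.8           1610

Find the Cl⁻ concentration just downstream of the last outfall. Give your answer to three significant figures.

After outfall 1: Q = 306.0 + 3.080 = 309.1 ML/d; C = (306.0·35.00 + 3.080·795.0)/309.1 = 42.57 mg/L.
After outfall 2: Q = 309.1 + 50.80 = 359.9 ML/d; C = (309.1·42.57 + 50.80·1610)/359.9 = 263.8 mg/L.

264 mg/L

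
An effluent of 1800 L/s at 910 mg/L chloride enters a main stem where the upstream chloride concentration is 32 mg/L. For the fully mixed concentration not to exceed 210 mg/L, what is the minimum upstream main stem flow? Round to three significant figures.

Set C_mix = 210: (Q·32.00 + 1800·910.0) / (Q + 1800) = 210
→ Q = 1800·(910.0 − 210)/(210 − 32.00) = 7079 L/s.

7080 L/s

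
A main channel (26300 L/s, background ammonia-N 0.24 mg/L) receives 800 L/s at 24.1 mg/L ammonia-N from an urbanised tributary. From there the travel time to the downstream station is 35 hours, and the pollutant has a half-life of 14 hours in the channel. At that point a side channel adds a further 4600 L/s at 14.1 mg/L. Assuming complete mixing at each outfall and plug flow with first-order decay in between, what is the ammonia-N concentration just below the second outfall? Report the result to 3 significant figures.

2.19 mg/L

Mass balance: C = (26300·0.2400 + 800.0·24.10) / 27100 = 25590/27100 = 0.9444 mg/L; combined flow 27100 L/s.
Half-life 14 h → k = ln 2 / 14 = 0.04951 h⁻¹ = 1.188 d⁻¹.
Applying C = C₀e^(−kt): 0.9444 × 0.1768 = 0.1669 mg/L.
At the second outfall, C = (27100·0.1669 + 4600·14.10) / (27100 + 4600) = 2.189 mg/L.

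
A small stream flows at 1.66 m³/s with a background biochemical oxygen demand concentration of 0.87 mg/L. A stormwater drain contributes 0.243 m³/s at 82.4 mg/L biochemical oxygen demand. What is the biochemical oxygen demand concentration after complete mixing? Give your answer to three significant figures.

Mass balance: C = (1.660·0.8700 + 0.2430·82.40) / 1.903 = 21.47/1.903 = 11.28 mg/L.

11.3 mg/L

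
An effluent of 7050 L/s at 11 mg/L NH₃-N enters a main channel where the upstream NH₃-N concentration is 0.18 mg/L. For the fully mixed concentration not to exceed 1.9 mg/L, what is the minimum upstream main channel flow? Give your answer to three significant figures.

Set C_mix = 1.9: (Q·0.1800 + 7050·11.00) / (Q + 7050) = 1.9
→ Q = 7050·(11.00 − 1.9)/(1.9 − 0.1800) = 37300 L/s.

37300 L/s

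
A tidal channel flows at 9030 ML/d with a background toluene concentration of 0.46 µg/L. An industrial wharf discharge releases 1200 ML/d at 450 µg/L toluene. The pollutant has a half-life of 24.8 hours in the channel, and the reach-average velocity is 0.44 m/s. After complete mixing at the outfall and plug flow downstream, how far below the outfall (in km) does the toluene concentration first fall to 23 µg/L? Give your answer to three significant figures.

47.5 km

Conservation of mass: C = (9030·0.4600 + 1200·450.0) / 10230 = 544200/10230 = 53.19 µg/L.
Half-life 24.8 h → k = ln 2 / 24.8 = 0.02795 h⁻¹ = 0.6708 d⁻¹.
Set 53.19·exp(−k·t) = 23 → t = ln(53.19/23)/k = 108000 s = 30.00 h.
Distance = v·t = 0.44·108000 = 47520 m = 47.52 km.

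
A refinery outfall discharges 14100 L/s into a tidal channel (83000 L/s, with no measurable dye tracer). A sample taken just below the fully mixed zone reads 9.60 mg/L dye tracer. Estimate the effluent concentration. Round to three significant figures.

66.1 mg/L

Mass balance: 83000·0 + 14100·Cₑ = 97100·9.600
→ Cₑ = (97100·9.600 − 83000·0) / 14100 = 66.11 mg/L.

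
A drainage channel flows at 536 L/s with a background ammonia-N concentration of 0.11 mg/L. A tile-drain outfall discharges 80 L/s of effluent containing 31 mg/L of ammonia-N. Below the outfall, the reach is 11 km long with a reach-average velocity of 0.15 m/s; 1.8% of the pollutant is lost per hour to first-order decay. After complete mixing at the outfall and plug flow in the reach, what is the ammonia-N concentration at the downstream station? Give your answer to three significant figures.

Conservation of mass: C = (536.0·0.1100 + 80.00·31.00) / 616.0 = 2539/616.0 = 4.122 mg/L.
Travel time t = 11·1000 / 0.15 = 73330 s = 20.37 h.
1.8%/h lost → k = −ln(1 − 0.018) = 0.01816 h⁻¹.
First-order decay: C = 4.122·exp(−k·t) = 4.122·0.6907 = 2.847 mg/L.

2.85 mg/L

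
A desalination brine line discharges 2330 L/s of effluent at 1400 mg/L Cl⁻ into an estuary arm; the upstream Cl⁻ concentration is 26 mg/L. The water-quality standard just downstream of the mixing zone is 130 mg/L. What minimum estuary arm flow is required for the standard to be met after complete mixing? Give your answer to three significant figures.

28500 L/s

Set C_mix = 130: (Q·26.00 + 2330·1400) / (Q + 2330) = 130
→ Q = 2330·(1400 − 130)/(130 − 26.00) = 28450 L/s.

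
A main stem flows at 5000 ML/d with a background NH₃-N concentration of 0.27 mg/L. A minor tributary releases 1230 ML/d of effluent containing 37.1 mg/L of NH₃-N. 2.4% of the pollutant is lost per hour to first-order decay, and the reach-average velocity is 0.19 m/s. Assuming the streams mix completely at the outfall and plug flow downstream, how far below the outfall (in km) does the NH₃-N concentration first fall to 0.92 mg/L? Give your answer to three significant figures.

Flow-weighted average: C = (5000·0.2700 + 1230·37.10) / 6230 = 46980/6230 = 7.541 mg/L.
2.4%/h lost → k = −ln(1 − 0.024) = 0.02429 h⁻¹.
Set 7.541·exp(−k·t) = 0.92 → t = ln(7.541/0.92)/k = 311800 s = 86.60 h.
Distance = v·t = 0.19·311800 = 59240 m = 59.24 km.

59.2 km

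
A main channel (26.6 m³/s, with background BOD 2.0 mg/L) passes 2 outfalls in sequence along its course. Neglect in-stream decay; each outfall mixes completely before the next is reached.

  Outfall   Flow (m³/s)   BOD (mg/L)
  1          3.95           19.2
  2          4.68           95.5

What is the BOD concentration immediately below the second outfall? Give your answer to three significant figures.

Below outfall 1: Q → 30.55 m³/s, C = (26.60·2.000 + 3.950·19.20)/30.55 = 4.224 mg/L.
Below outfall 2: Q → 35.23 m³/s, C = (30.55·4.224 + 4.680·95.50)/35.23 = 16.35 mg/L.

16.3 mg/L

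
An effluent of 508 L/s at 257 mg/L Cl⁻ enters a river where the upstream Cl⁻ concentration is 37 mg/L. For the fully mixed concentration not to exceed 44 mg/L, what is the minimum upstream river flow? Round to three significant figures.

15500 L/s

Set C_mix = 44: (Q·37.00 + 508.0·257.0) / (Q + 508.0) = 44
→ Q = 508.0·(257.0 − 44)/(44 − 37.00) = 15460 L/s.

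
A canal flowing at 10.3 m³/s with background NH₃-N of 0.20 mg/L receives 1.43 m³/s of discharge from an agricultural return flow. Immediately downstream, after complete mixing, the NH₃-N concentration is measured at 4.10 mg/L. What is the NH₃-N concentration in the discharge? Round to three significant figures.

Mass balance: 10.30·0.2000 + 1.430·Cₑ = 11.73·4.100
→ Cₑ = (11.73·4.100 − 10.30·0.2000) / 1.430 = 32.19 mg/L.

32.2 mg/L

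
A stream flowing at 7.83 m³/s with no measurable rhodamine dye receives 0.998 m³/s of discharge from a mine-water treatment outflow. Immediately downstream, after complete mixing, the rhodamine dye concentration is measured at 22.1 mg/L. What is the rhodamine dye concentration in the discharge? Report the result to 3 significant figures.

195 mg/L

Mass balance: 7.830·0 + 0.9980·Cₑ = 8.828·22.10
→ Cₑ = (8.828·22.10 − 7.830·0) / 0.9980 = 195.5 mg/L.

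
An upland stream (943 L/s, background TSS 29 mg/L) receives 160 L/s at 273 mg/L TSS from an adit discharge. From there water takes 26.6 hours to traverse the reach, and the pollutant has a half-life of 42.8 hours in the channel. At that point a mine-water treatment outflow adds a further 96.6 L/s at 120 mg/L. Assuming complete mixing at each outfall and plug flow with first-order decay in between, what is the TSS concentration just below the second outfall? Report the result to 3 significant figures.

Mixed concentration C = ΣQC/ΣQ = (943.0·29.00 + 160.0·273.0) / 1103 = 71030/1103 = 64.39 mg/L; combined flow 1103 L/s.
Half-life 42.8 h → k = ln 2 / 42.8 = 0.01620 h⁻¹ = 0.3887 d⁻¹.
First-order decay: C = 64.39·exp(−k·t) = 64.39·0.6500 = 41.86 mg/L.
At the second outfall, C = (1103·41.86 + 96.60·120.0) / (1103 + 96.60) = 48.15 mg/L.

48.1 mg/L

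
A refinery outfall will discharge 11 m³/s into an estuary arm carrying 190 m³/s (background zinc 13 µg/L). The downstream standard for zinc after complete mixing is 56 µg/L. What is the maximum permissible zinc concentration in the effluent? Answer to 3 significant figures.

At the limit, (Qr·Cr + Qe·Cₑ)/(Qr + Qe) = 56:
Cₑ = (201.0·56 − 190.0·13.00) / 11.00 = 798.7 µg/L.

799 µg/L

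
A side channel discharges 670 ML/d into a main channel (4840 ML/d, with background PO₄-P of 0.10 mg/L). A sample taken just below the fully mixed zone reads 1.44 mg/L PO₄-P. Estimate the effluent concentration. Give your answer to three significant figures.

Mass balance: 4840·0.1000 + 670.0·Cₑ = 5510·1.440
→ Cₑ = (5510·1.440 − 4840·0.1000) / 670.0 = 11.12 mg/L.

11.1 mg/L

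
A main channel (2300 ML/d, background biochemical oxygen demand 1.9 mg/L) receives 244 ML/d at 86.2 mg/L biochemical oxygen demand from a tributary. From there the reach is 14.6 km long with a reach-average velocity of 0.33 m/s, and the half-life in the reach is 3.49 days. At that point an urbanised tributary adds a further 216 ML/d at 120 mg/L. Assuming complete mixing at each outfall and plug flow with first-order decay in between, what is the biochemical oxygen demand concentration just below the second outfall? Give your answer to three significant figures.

17.7 mg/L

After mixing, C = (2300·1.900 + 244.0·86.20) / 2544 = 25400/2544 = 9.985 mg/L; combined flow 2544 ML/d.
Travel time t = 14.6·1000 / 0.33 = 44240 s = 12.29 h.
Half-life 3.49 d → k = ln 2 / 3.49 = 0.1986 d⁻¹.
Decay over the reach: 9.985·exp(−kt) = 9.985·0.9033 = 9.020 mg/L.
At the second outfall, C = (2544·9.020 + 216.0·120.0) / (2544 + 216.0) = 17.71 mg/L.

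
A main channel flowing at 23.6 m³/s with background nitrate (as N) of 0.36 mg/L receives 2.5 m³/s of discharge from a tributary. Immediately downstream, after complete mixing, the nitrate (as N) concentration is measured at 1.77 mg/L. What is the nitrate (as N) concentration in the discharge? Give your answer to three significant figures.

15.1 mg/L

Mass balance: 23.60·0.3600 + 2.500·Cₑ = 26.10·1.770
→ Cₑ = (26.10·1.770 − 23.60·0.3600) / 2.500 = 15.08 mg/L.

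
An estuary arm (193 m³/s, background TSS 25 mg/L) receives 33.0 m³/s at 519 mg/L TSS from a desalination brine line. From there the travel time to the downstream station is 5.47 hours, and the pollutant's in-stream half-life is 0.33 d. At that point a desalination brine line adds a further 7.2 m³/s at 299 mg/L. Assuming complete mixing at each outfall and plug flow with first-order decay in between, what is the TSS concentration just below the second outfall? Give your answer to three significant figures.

Conservation of mass: C = (193.0·25.00 + 33.00·519.0) / 226.0 = 21950/226.0 = 97.13 mg/L; combined flow 226.0 m³/s.
Half-life 0.33 d → k = ln 2 / 0.33 = 2.100 d⁻¹.
First-order decay: C = 97.13·exp(−k·t) = 97.13·0.6196 = 60.18 mg/L.
At the second outfall, C = (226.0·60.18 + 7.200·299.0) / (226.0 + 7.200) = 67.55 mg/L.

67.6 mg/L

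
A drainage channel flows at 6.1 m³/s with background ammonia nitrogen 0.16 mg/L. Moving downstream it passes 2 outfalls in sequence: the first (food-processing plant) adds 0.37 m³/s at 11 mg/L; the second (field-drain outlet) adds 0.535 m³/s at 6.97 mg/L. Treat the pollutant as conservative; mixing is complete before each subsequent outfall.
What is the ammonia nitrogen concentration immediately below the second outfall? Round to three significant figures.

After outfall 1: Q = 6.100 + 0.3700 = 6.470 m³/s; C = (6.100·0.1600 + 0.3700·11.00)/6.470 = 0.7799 mg/L.
After outfall 2: Q = 6.470 + 0.5350 = 7.005 m³/s; C = (6.470·0.7799 + 0.5350·6.970)/7.005 = 1.253 mg/L.

1.25 mg/L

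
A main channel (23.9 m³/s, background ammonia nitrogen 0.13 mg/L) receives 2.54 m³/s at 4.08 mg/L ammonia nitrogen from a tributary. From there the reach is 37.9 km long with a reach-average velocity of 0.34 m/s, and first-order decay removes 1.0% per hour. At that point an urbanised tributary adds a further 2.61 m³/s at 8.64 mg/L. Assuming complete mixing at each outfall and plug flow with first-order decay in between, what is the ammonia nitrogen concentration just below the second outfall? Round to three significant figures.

Mass balance: C = (23.90·0.1300 + 2.540·4.080) / 26.44 = 13.47/26.44 = 0.5095 mg/L; combined flow 26.44 m³/s.
Travel time t = 37.9·1000 / 0.34 = 111500 s = 30.96 h.
1.0%/h lost → k = −ln(1 − 0.01) = 0.01005 h⁻¹.
Applying C = C₀e^(−kt): 0.5095 × 0.7326 = 0.3732 mg/L.
At the second outfall, C = (26.44·0.3732 + 2.610·8.640) / (26.44 + 2.610) = 1.116 mg/L.

1.12 mg/L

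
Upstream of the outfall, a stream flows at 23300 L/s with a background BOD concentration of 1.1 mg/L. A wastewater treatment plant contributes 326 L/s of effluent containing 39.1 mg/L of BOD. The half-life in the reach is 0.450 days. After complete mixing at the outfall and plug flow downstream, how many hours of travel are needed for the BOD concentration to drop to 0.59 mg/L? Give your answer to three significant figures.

15.8 h

Mixed concentration C = ΣQC/ΣQ = (23300·1.100 + 326.0·39.10) / 23630 = 38380/23630 = 1.624 mg/L.
Half-life 0.450 d → k = ln 2 / 0.450 = 1.540 d⁻¹.
1.624·exp(−k·t) = 0.59 → t = ln(1.624/0.59)/k = 56810 s = 15.78 h.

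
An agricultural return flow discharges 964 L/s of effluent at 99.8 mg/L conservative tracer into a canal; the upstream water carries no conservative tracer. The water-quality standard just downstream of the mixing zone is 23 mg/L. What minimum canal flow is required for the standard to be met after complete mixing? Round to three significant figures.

3220 L/s

Set C_mix = 23: (Q·0 + 964.0·99.80) / (Q + 964.0) = 23
→ Q = 964.0·(99.80 − 23)/(23 − 0) = 3219 L/s.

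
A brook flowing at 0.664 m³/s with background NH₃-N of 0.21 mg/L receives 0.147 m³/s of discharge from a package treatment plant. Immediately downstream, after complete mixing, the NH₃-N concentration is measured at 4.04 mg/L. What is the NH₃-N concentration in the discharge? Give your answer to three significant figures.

Mass balance: 0.6640·0.2100 + 0.1470·Cₑ = 0.8110·4.040
→ Cₑ = (0.8110·4.040 − 0.6640·0.2100) / 0.1470 = 21.34 mg/L.

21.3 mg/L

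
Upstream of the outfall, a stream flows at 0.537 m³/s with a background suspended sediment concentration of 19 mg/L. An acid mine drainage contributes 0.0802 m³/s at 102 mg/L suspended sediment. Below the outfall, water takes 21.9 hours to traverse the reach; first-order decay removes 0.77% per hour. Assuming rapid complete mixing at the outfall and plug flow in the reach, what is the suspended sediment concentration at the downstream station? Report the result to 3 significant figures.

Mixed concentration C = ΣQC/ΣQ = (0.5370·19.00 + 0.08020·102.0) / 0.6172 = 18.38/0.6172 = 29.79 mg/L.
0.77%/h lost → k = −ln(1 − 0.0077) = 0.007730 h⁻¹.
Decay over the reach: 29.79·exp(−kt) = 29.79·0.8443 = 25.15 mg/L.

25.1 mg/L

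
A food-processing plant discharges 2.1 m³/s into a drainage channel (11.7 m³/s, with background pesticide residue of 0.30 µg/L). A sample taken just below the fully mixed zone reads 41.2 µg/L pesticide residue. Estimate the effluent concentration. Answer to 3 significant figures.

Mass balance: 11.70·0.3000 + 2.100·Cₑ = 13.80·41.20
→ Cₑ = (13.80·41.20 − 11.70·0.3000) / 2.100 = 269.1 µg/L.

269 µg/L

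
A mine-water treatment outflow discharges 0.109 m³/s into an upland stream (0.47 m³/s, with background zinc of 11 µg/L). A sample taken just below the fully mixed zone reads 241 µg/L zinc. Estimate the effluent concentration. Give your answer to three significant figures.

Mass balance: 0.4700·11.00 + 0.1090·Cₑ = 0.5790·241.0
→ Cₑ = (0.5790·241.0 − 0.4700·11.00) / 0.1090 = 1233 µg/L.

1230 µg/L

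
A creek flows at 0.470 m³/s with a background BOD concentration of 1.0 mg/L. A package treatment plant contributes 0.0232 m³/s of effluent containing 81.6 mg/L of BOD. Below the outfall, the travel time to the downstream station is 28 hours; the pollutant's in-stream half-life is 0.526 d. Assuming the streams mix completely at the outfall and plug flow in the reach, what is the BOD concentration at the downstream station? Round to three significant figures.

Mixed concentration C = ΣQC/ΣQ = (0.4700·1.000 + 0.02320·81.60) / 0.4932 = 2.363/0.4932 = 4.791 mg/L.
Half-life 0.526 d → k = ln 2 / 0.526 = 1.318 d⁻¹.
First-order decay: C = 4.791·exp(−k·t) = 4.791·0.2149 = 1.030 mg/L.

1.03 mg/L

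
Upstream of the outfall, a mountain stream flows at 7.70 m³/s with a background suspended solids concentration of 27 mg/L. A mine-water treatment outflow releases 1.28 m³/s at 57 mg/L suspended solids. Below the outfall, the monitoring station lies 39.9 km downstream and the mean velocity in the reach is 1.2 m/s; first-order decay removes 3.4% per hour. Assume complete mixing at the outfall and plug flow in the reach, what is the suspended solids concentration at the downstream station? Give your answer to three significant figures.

22.7 mg/L

After mixing, C = (7.700·27.00 + 1.280·57.00) / 8.980 = 280.9/8.980 = 31.28 mg/L.
Travel time t = 39.9·1000 / 1.2 = 33250 s = 9.236 h.
3.4%/h lost → k = −ln(1 − 0.034) = 0.03459 h⁻¹.
After decay, C = 31.28 × e^(−kt) = 31.28 × 0.7265 = 22.72 mg/L.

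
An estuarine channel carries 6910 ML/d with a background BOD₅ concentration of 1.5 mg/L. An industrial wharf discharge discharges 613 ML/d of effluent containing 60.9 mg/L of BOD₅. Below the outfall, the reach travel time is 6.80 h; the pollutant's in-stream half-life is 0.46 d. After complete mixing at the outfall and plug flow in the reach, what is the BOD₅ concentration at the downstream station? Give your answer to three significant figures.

4.14 mg/L

Conservation of mass: C = (6910·1.500 + 613.0·60.90) / 7523 = 47700/7523 = 6.340 mg/L.
Half-life 0.46 d → k = ln 2 / 0.46 = 1.507 d⁻¹.
Decay over the reach: 6.340·exp(−kt) = 6.340·0.6525 = 4.137 mg/L.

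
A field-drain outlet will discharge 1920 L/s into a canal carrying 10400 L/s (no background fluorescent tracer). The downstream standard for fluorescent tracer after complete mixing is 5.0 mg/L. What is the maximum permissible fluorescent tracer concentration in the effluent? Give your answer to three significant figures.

At the limit, (Qr·Cr + Qe·Cₑ)/(Qr + Qe) = 5.0:
Cₑ = (12320·5.0 − 10400·0) / 1920 = 32.08 mg/L.

32.1 mg/L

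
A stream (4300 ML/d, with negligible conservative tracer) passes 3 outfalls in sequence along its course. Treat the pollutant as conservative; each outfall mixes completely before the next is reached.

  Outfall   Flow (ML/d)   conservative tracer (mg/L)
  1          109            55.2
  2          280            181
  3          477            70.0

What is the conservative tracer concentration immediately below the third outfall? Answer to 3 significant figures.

After outfall 1: Q = 4300 + 109.0 = 4409 ML/d; C = (4300·0 + 109.0·55.20)/4409 = 1.365 mg/L.
After outfall 2: Q = 4409 + 280.0 = 4689 ML/d; C = (4409·1.365 + 280.0·181.0)/4689 = 12.09 mg/L.
After outfall 3: Q = 4689 + 477.0 = 5166 ML/d; C = (4689·12.09 + 477.0·70.00)/5166 = 17.44 mg/L.

17.4 mg/L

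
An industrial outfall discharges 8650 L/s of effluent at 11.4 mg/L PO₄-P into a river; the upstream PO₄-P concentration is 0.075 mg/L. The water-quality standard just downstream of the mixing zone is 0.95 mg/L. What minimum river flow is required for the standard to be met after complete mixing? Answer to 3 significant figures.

Set C_mix = 0.95: (Q·0.07500 + 8650·11.40) / (Q + 8650) = 0.95
→ Q = 8650·(11.40 − 0.95)/(0.95 − 0.07500) = 103300 L/s.

103000 L/s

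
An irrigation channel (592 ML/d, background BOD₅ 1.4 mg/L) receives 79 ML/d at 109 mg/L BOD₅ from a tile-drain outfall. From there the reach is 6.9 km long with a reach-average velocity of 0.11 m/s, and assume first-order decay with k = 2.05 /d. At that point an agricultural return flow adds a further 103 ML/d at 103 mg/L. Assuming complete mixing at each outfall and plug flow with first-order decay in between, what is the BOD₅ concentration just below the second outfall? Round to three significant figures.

16.5 mg/L

Conservation of mass: C = (592.0·1.400 + 79.00·109.0) / 671.0 = 9440/671.0 = 14.07 mg/L; combined flow 671.0 ML/d.
Travel time t = 6.9·1000 / 0.11 = 62730 s = 17.42 h.
Applying C = C₀e^(−kt): 14.07 × 0.2258 = 3.176 mg/L.
Second outfall: C = (671.0·3.176 + 103.0·103.0)/774.0 = 16.46 mg/L.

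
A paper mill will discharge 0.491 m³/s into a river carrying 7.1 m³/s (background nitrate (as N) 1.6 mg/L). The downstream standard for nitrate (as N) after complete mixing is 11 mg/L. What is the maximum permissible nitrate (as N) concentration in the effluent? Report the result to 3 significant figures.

At the limit, (Qr·Cr + Qe·Cₑ)/(Qr + Qe) = 11:
Cₑ = (7.591·11 − 7.100·1.600) / 0.4910 = 146.9 mg/L.

147 mg/L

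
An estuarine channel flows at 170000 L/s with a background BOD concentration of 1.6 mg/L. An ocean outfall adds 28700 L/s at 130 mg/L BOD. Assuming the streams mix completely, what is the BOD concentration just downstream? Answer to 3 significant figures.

Conservation of mass: C = (170000·1.600 + 28700·130.0) / 198700 = 4003000/198700 = 20.15 mg/L.

20.1 mg/L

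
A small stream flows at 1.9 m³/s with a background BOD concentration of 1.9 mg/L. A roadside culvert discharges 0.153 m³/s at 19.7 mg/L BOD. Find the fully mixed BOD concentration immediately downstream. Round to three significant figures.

Flow-weighted average: C = (1.900·1.900 + 0.1530·19.70) / 2.053 = 6.624/2.053 = 3.227 mg/L.

3.23 mg/L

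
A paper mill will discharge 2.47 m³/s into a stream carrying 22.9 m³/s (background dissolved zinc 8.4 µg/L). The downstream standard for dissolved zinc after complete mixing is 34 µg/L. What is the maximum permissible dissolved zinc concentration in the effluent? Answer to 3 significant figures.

271 µg/L

At the limit, (Qr·Cr + Qe·Cₑ)/(Qr + Qe) = 34:
Cₑ = (25.37·34 − 22.90·8.400) / 2.470 = 271.3 µg/L.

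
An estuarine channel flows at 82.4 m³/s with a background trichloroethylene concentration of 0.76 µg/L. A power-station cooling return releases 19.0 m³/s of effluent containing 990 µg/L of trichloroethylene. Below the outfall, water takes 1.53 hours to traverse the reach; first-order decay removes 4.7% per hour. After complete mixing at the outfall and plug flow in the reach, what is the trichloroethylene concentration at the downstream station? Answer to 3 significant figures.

Mass balance: C = (82.40·0.7600 + 19.00·990.0) / 101.4 = 18870/101.4 = 186.1 µg/L.
4.7%/h lost → k = −ln(1 − 0.047) = 0.04814 h⁻¹.
After decay, C = 186.1 × e^(−kt) = 186.1 × 0.9290 = 172.9 µg/L.

173 µg/L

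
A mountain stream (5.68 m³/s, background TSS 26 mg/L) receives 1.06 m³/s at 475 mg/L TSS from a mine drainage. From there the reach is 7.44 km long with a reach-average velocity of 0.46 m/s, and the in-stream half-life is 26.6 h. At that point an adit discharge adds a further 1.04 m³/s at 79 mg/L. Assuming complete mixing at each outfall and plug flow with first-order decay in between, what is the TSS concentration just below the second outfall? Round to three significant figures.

Flow-weighted average: C = (5.680·26.00 + 1.060·475.0) / 6.740 = 651.2/6.740 = 96.61 mg/L; combined flow 6.740 m³/s.
Travel time t = 7.44·1000 / 0.46 = 16170 s = 4.493 h.
Half-life 26.6 h → k = ln 2 / 26.6 = 0.02606 h⁻¹ = 0.6254 d⁻¹.
Applying C = C₀e^(−kt): 96.61 × 0.8895 = 85.94 mg/L.
Second outfall: C = (6.740·85.94 + 1.040·79.00)/7.780 = 85.01 mg/L.

85.0 mg/L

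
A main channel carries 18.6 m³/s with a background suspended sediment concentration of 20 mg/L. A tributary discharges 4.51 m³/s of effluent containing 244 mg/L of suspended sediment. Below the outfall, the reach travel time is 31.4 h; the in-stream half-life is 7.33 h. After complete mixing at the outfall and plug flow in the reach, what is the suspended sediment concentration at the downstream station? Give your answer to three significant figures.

3.27 mg/L

After mixing, C = (18.60·20.00 + 4.510·244.0) / 23.11 = 1472/23.11 = 63.71 mg/L.
Half-life 7.33 h → k = ln 2 / 7.33 = 0.09456 h⁻¹ = 2.270 d⁻¹.
After decay, C = 63.71 × e^(−kt) = 63.71 × 0.05134 = 3.271 mg/L.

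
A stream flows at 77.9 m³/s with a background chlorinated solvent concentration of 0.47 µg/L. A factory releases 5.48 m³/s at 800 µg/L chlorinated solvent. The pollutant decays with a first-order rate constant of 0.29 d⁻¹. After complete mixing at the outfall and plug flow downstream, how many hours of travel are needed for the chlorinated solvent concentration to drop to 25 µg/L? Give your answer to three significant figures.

62.2 h

After mixing, C = (77.90·0.4700 + 5.480·800.0) / 83.38 = 4421/83.38 = 53.02 µg/L.
53.02·exp(−k·t) = 25 → t = ln(53.02/25)/k = 224000 s = 62.21 h.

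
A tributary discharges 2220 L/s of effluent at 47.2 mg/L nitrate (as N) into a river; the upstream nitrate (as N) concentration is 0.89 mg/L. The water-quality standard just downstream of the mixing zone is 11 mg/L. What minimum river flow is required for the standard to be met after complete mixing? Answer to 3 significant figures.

Set C_mix = 11: (Q·0.8900 + 2220·47.20) / (Q + 2220) = 11
→ Q = 2220·(47.20 − 11)/(11 − 0.8900) = 7949 L/s.

7950 L/s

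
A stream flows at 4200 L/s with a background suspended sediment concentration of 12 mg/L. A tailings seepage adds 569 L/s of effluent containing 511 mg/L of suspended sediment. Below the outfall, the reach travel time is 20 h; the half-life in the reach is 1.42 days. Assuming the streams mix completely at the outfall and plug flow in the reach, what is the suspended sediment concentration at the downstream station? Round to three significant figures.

47.6 mg/L

Conservation of mass: C = (4200·12.00 + 569.0·511.0) / 4769 = 341200/4769 = 71.54 mg/L.
Half-life 1.42 d → k = ln 2 / 1.42 = 0.4881 d⁻¹.
Decay over the reach: 71.54·exp(−kt) = 71.54·0.6658 = 47.63 mg/L.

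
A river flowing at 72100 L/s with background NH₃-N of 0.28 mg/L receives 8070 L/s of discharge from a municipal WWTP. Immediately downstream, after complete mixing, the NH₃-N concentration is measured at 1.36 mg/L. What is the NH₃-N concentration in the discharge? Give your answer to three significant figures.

11.0 mg/L

Mass balance: 72100·0.2800 + 8070·Cₑ = 80170·1.360
→ Cₑ = (80170·1.360 − 72100·0.2800) / 8070 = 11.01 mg/L.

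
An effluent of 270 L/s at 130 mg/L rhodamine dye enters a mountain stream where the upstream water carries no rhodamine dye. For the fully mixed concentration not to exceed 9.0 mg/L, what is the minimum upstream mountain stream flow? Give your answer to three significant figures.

Set C_mix = 9.0: (Q·0 + 270.0·130.0) / (Q + 270.0) = 9.0
→ Q = 270.0·(130.0 − 9.0)/(9.0 − 0) = 3630 L/s.

3630 L/s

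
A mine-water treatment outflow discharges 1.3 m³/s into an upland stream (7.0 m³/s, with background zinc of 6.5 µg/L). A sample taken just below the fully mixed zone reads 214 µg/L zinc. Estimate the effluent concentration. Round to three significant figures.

1330 µg/L

Mass balance: 7.000·6.500 + 1.300·Cₑ = 8.300·214.0
→ Cₑ = (8.300·214.0 − 7.000·6.500) / 1.300 = 1331 µg/L.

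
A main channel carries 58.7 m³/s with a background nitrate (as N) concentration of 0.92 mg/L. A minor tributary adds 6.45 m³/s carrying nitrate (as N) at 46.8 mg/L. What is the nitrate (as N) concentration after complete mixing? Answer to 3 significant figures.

5.46 mg/L

Conservation of mass: C = (58.70·0.9200 + 6.450·46.80) / 65.15 = 355.9/65.15 = 5.462 mg/L.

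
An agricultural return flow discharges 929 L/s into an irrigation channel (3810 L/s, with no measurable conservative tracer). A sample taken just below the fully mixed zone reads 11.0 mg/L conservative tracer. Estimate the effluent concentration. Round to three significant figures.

56.1 mg/L

Mass balance: 3810·0 + 929.0·Cₑ = 4739·11.00
→ Cₑ = (4739·11.00 − 3810·0) / 929.0 = 56.11 mg/L.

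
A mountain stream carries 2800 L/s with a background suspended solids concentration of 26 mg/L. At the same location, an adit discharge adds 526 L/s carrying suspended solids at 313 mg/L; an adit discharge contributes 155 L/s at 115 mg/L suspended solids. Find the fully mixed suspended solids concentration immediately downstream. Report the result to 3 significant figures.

73.3 mg/L

Conservation of mass: C = (2800·26.00 + 526.0·313.0 + 155.0·115.0) / 3481 = 255300/3481 = 73.33 mg/L.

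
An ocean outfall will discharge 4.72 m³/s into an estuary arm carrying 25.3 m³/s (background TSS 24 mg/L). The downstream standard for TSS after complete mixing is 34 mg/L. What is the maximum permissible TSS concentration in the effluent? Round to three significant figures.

87.6 mg/L

At the limit, (Qr·Cr + Qe·Cₑ)/(Qr + Qe) = 34:
Cₑ = (30.02·34 − 25.30·24.00) / 4.720 = 87.60 mg/L.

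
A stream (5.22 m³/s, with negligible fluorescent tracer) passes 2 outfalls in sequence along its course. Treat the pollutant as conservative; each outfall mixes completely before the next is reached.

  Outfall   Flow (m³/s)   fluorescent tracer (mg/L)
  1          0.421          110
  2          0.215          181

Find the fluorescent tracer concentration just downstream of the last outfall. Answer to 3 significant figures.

14.6 mg/L

Outfall 1: combined Q = 5.641 m³/s; C = (5.220·0 + 0.4210·110.0)/5.641 = 8.210 mg/L.
Outfall 2: combined Q = 5.856 m³/s; C = (5.641·8.210 + 0.2150·181.0)/5.856 = 14.55 mg/L.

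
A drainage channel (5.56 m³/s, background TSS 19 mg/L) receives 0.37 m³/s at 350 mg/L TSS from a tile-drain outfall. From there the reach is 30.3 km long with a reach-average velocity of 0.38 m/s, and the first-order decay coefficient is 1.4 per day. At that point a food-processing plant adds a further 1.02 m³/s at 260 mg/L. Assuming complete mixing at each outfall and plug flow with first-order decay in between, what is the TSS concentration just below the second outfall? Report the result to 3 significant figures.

Conservation of mass: C = (5.560·19.00 + 0.3700·350.0) / 5.930 = 235.1/5.930 = 39.65 mg/L; combined flow 5.930 m³/s.
Travel time t = 30.3·1000 / 0.38 = 79740 s = 22.15 h.
Decay over the reach: 39.65·exp(−kt) = 39.65·0.2747 = 10.89 mg/L.
Second outfall: C = (5.930·10.89 + 1.020·260.0)/6.950 = 47.45 mg/L.

47.5 mg/L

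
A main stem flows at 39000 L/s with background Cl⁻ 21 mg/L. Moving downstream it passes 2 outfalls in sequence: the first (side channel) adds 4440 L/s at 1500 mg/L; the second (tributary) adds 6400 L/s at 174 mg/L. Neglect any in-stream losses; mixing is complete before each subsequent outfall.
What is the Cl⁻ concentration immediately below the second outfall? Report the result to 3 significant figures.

172 mg/L

After outfall 1: Q = 39000 + 4440 = 43440 L/s; C = (39000·21.00 + 4440·1500)/43440 = 172.2 mg/L.
After outfall 2: Q = 43440 + 6400 = 49840 L/s; C = (43440·172.2 + 6400·174.0)/49840 = 172.4 mg/L.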